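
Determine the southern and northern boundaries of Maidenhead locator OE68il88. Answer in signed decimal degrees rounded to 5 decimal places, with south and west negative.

Field O=14, E=4: +14·20° lon, +4·10° lat → SW at lon 100°, lat -50°.
Square 6, 8: +6·2° lon, +8·1° lat → SW at lon 112°, lat -42°.
Subsquare i=8, l=11: +8·0.0833333° lon, +11·0.0416667° lat → SW at lon 112.667°, lat -41.5417°.
Extended square 8, 8: +8·0.00833333° lon, +8·0.00416667° lat → SW at lon 112.733°, lat -41.5083°.
Cell spans 0.00833333° lon × 0.00416667° lat.
south -41.50833, north -41.50417.

-41.50833, -41.50417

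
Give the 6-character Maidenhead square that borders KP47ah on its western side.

KP37xh

Longitude subsquare a = 0; −1 → -1, wraps to 23 = x, carry into square.
Longitude square 4; −1 → 3.
The latitude characters are unchanged.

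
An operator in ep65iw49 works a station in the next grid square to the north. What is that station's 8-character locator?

EP65ix40

Latitude extended square 9; +1 → 10, wraps to 0, carry into subsquare.
Latitude subsquare w = 22; +1 → 23 = x.
The longitude characters are unchanged.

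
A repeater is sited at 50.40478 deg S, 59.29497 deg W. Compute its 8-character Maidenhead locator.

GD09io42

Add 180° to longitude and 90° to latitude: 120.70503, 39.59522.
Field (20°×10°, letters A–R): lon ⌊120.70503/20⌋ = 6 → G; lat ⌊39.59522/10⌋ = 3 → D.
Square (2°×1°, digits 0–9): lon ⌊0.70503/2⌋ = 0; lat ⌊9.59522/1⌋ = 9.
Subsquare (5′×2.5′, letters a–x): lon ⌊0.70503/0.0833333⌋ = 8 → i; lat ⌊0.59522/0.0416667⌋ = 14 → o.
Extended square (30″×15″, digits 0–9): lon ⌊0.03836/0.00833333⌋ = 4; lat ⌊0.01189/0.00416667⌋ = 2.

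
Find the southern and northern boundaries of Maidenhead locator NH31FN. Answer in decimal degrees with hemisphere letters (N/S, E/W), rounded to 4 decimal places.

Field N=13, H=7: +13·20° lon, +7·10° lat → SW at lon 80°, lat -20°.
Square 3, 1: +3·2° lon, +1·1° lat → SW at lon 86°, lat -19°.
Subsquare f=5, n=13: +5·0.0833333° lon, +13·0.0416667° lat → SW at lon 86.4167°, lat -18.4583°.
Cell spans 0.0833333° lon × 0.0416667° lat.
south 18.4583° S, north 18.4167° S.

18.4583° S, 18.4167° S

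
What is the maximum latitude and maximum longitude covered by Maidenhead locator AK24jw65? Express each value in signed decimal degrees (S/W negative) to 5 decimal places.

14.94167, -175.19167

Field A=0, K=10: +0·20° lon, +10·10° lat → SW at lon -180°, lat 10°.
Square 2, 4: +2·2° lon, +4·1° lat → SW at lon -176°, lat 14°.
Subsquare j=9, w=22: +9·0.0833333° lon, +22·0.0416667° lat → SW at lon -175.25°, lat 14.9167°.
Extended square 6, 5: +6·0.00833333° lon, +5·0.00416667° lat → SW at lon -175.2°, lat 14.9375°.
Cell spans 0.00833333° lon × 0.00416667° lat. NE corner is SW corner plus one full cell.
latitude 14.94167, longitude -175.19167.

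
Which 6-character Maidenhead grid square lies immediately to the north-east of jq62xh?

JQ72ai

Longitude subsquare x = 23; +1 → 24, wraps to 0 = a, carry into square.
Longitude square 6; +1 → 7.
Latitude subsquare h = 7; +1 → 8 = i.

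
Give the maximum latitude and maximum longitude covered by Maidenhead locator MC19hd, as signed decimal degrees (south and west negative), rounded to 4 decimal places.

Field M=12, C=2: +12·20° lon, +2·10° lat → SW at lon 60°, lat -70°.
Square 1, 9: +1·2° lon, +9·1° lat → SW at lon 62°, lat -61°.
Subsquare h=7, d=3: +7·0.0833333° lon, +3·0.0416667° lat → SW at lon 62.5833°, lat -60.875°.
Cell spans 0.0833333° lon × 0.0416667° lat. NE corner is SW corner plus one full cell.
latitude -60.8333, longitude 62.6667.

-60.8333, 62.6667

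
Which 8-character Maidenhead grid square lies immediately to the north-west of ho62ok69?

HO62ol50

Longitude extended square 6; −1 → 5.
Latitude extended square 9; +1 → 10, wraps to 0, carry into subsquare.
Latitude subsquare k = 10; +1 → 11 = l.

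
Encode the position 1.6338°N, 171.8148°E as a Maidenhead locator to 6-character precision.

RJ51vp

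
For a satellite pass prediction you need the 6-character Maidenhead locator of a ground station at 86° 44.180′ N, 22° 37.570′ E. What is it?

KR16hr

Offset from 180°W / 90°S: lon 202.6262°, lat 176.7363°.
Field: lon ⌊202.6262/20⌋ = 10 → K; lat ⌊176.7363/10⌋ = 17 → R.
Square: lon ⌊2.6262/2⌋ = 1; lat ⌊6.7363/1⌋ = 6.
Subsquare: lon ⌊0.6262/0.0833333⌋ = 7 → h; lat ⌊0.7363/0.0416667⌋ = 17 → r.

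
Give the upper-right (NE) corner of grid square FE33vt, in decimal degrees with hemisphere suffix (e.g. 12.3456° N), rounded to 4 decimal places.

46.1667° S, 72.1667° W

Field F=5, E=4: +5·20° lon, +4·10° lat → SW at lon -80°, lat -50°.
Square 3, 3: +3·2° lon, +3·1° lat → SW at lon -74°, lat -47°.
Subsquare v=21, t=19: +21·0.0833333° lon, +19·0.0416667° lat → SW at lon -72.25°, lat -46.2083°.
Cell spans 0.0833333° lon × 0.0416667° lat. NE corner is SW corner plus one full cell.
latitude 46.1667° S, longitude 72.1667° W.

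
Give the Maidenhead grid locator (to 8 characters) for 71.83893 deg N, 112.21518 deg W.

Offset from 180°W / 90°S: lon 67.78482°, lat 161.83893°.
Field (20°×10°, letters A–R): 67.78482/20 → 3 → D, 161.83893/10 → 16 → Q; chars DQ.
Square (2°×1°, digits 0–9): 7.78482/2 → 3, 1.83893/1 → 1; chars 31.
Subsquare (5′×2.5′, letters a–x): 1.78482/0.0833333 → 21 → v, 0.83893/0.0416667 → 20 → u; chars vu.
Extended square (30″×15″, digits 0–9): 0.03482/0.00833333 → 4, 0.00560/0.00416667 → 1; chars 41.

DQ31vu41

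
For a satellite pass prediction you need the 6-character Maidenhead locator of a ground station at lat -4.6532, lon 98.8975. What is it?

NI95ki

Add 180° to longitude and 90° to latitude: 278.8975, 85.3468.
Field: 278.8975/20 → 13 → N, 85.3468/10 → 8 → I; chars NI.
Square: 18.8975/2 → 9, 5.3468/1 → 5; chars 95.
Subsquare: 0.8975/0.0833333 → 10 → k, 0.3468/0.0416667 → 8 → i; chars ki.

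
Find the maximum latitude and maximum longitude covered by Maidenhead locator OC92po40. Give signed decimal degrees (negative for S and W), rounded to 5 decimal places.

-67.41250, 119.29167

Field O=14, C=2: +14·20° lon, +2·10° lat → SW at lon 100°, lat -70°.
Square 9, 2: +9·2° lon, +2·1° lat → SW at lon 118°, lat -68°.
Subsquare p=15, o=14: +15·0.0833333° lon, +14·0.0416667° lat → SW at lon 119.25°, lat -67.4167°.
Extended square 4, 0: +4·0.00833333° lon, +0·0.00416667° lat → SW at lon 119.283°, lat -67.4167°.
Cell spans 0.00833333° lon × 0.00416667° lat. NE corner is SW corner plus one full cell.
latitude -67.41250, longitude 119.29167.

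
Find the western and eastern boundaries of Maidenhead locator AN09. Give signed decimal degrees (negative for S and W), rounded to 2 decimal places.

Field A=0, N=13: +0·20° lon, +13·10° lat → SW at lon -180°, lat 40°.
Square 0, 9: +0·2° lon, +9·1° lat → SW at lon -180°, lat 49°.
Cell spans 2° lon × 1° lat.
west -180.00, east -178.00.

-180.00, -178.00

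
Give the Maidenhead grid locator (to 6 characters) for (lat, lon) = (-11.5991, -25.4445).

HH78gj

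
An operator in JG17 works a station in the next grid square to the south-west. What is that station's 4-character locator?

JG06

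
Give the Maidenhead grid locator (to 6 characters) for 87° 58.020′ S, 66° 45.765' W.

FA62oa

Offset from 180°W / 90°S: lon 113.2373°, lat 2.0330°.
Field: 113.2373/20 → 5 → F, 2.0330/10 → 0 → A; chars FA.
Square: 13.2373/2 → 6, 2.0330/1 → 2; chars 62.
Subsquare: 1.2373/0.0833333 → 14 → o, 0.0330/0.0416667 → 0 → a; chars oa.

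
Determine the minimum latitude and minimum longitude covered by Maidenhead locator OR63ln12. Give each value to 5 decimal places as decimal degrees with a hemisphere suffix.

83.55000° N, 112.92500° E

Field O=14, R=17: +14·20° lon, +17·10° lat → SW at lon 100°, lat 80°.
Square 6, 3: +6·2° lon, +3·1° lat → SW at lon 112°, lat 83°.
Subsquare l=11, n=13: +11·0.0833333° lon, +13·0.0416667° lat → SW at lon 112.917°, lat 83.5417°.
Extended square 1, 2: +1·0.00833333° lon, +2·0.00416667° lat → SW at lon 112.925°, lat 83.55°.
latitude 83.55000° N, longitude 112.92500° E.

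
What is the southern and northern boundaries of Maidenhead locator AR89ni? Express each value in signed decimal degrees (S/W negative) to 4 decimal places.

89.3333, 89.3750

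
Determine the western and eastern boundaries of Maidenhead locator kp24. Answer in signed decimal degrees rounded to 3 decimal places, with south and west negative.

Field K=10, P=15: +10·20° lon, +15·10° lat → SW at lon 20°, lat 60°.
Square 2, 4: +2·2° lon, +4·1° lat → SW at lon 24°, lat 64°.
Cell spans 2° lon × 1° lat.
west 24.000, east 26.000.

24.000, 26.000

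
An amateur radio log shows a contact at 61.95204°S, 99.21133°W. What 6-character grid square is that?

EC08jb

Offset from 180°W / 90°S: lon 80.7887°, lat 28.0480°.
Field (20°×10°, letters A–R): lon ⌊80.7887/20⌋ = 4 → E; lat ⌊28.0480/10⌋ = 2 → C.
Square (2°×1°, digits 0–9): lon ⌊0.7887/2⌋ = 0; lat ⌊8.0480/1⌋ = 8.
Subsquare (5′×2.5′, letters a–x): lon ⌊0.7887/0.0833333⌋ = 9 → j; lat ⌊0.0480/0.0416667⌋ = 1 → b.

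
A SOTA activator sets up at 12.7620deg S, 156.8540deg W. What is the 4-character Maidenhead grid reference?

Offset from 180°W / 90°S: lon 23.15°, lat 77.24°.
Field: 23.15/20 → 1 → B, 77.24/10 → 7 → H; chars BH.
Square: 3.15/2 → 1, 7.24/1 → 7; chars 17.

BH17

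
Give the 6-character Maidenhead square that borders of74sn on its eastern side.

OF74tn

Longitude subsquare s = 18; +1 → 19 = t.
The latitude characters are unchanged.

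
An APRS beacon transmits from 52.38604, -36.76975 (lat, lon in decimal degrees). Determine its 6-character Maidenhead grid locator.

Shift to the Maidenhead origin (180°W, 90°S): lon 143.2303, lat 142.3860.
Field (20°×10°, letters A–R): lon ⌊143.2303/20⌋ = 7 → H; lat ⌊142.3860/10⌋ = 14 → O.
Square (2°×1°, digits 0–9): lon ⌊3.2303/2⌋ = 1; lat ⌊2.3860/1⌋ = 2.
Subsquare (5′×2.5′, letters a–x): lon ⌊1.2303/0.0833333⌋ = 14 → o; lat ⌊0.3860/0.0416667⌋ = 9 → j.

HO12oj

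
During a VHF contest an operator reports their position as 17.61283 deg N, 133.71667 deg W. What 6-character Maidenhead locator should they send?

CK37do

Add 180° to longitude and 90° to latitude: 46.2833, 107.6128.
Field (20°×10°, letters A–R): 46.2833/20 → 2 → C, 107.6128/10 → 10 → K; chars CK.
Square (2°×1°, digits 0–9): 6.2833/2 → 3, 7.6128/1 → 7; chars 37.
Subsquare (5′×2.5′, letters a–x): 0.2833/0.0833333 → 3 → d, 0.6128/0.0416667 → 14 → o; chars do.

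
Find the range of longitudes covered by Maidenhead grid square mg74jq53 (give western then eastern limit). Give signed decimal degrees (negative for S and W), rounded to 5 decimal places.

Field M=12, G=6: +12·20° lon, +6·10° lat → SW at lon 60°, lat -30°.
Square 7, 4: +7·2° lon, +4·1° lat → SW at lon 74°, lat -26°.
Subsquare j=9, q=16: +9·0.0833333° lon, +16·0.0416667° lat → SW at lon 74.75°, lat -25.3333°.
Extended square 5, 3: +5·0.00833333° lon, +3·0.00416667° lat → SW at lon 74.7917°, lat -25.3208°.
Cell spans 0.00833333° lon × 0.00416667° lat.
west 74.79167, east 74.80000.

74.79167, 74.80000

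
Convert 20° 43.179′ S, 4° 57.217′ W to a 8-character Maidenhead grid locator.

Offset from 180°W / 90°S: lon 175.04638°, lat 69.28035°.
Field: lon ⌊175.04638/20⌋ = 8 → I; lat ⌊69.28035/10⌋ = 6 → G.
Square: lon ⌊15.04638/2⌋ = 7; lat ⌊9.28035/1⌋ = 9.
Subsquare: lon ⌊1.04638/0.0833333⌋ = 12 → m; lat ⌊0.28035/0.0416667⌋ = 6 → g.
Extended square: lon ⌊0.04638/0.00833333⌋ = 5; lat ⌊0.03035/0.00416667⌋ = 7.

IG79mg57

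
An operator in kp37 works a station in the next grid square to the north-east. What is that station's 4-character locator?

Longitude square 3; +1 → 4.
Latitude square 7; +1 → 8.

KP48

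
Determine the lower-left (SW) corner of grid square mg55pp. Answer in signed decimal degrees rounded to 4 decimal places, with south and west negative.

-24.3750, 71.2500

Field M=12, G=6: +12·20° lon, +6·10° lat → SW at lon 60°, lat -30°.
Square 5, 5: +5·2° lon, +5·1° lat → SW at lon 70°, lat -25°.
Subsquare p=15, p=15: +15·0.0833333° lon, +15·0.0416667° lat → SW at lon 71.25°, lat -24.375°.
latitude -24.3750, longitude 71.2500.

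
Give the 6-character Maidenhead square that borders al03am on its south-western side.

RL93xl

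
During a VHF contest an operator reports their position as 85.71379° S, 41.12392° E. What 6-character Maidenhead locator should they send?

LA04ng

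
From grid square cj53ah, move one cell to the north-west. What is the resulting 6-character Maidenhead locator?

CJ43xi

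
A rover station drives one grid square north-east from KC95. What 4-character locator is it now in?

Longitude square 9; +1 → 10, wraps to 0, carry into field.
Longitude field K = 10; +1 → 11 = L.
Latitude square 5; +1 → 6.

LC06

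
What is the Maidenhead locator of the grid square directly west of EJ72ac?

Longitude subsquare a = 0; −1 → -1, wraps to 23 = x, carry into square.
Longitude square 7; −1 → 6.
The latitude characters are unchanged.

EJ62xc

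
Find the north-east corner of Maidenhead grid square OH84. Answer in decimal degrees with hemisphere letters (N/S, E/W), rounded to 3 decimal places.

15.000° S, 118.000° E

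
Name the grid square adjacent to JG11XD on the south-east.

Longitude subsquare x = 23; +1 → 24, wraps to 0 = a, carry into square.
Longitude square 1; +1 → 2.
Latitude subsquare d = 3; −1 → 2 = c.

JG21ac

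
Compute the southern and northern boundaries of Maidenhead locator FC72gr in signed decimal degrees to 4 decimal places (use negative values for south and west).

Field F=5, C=2: +5·20° lon, +2·10° lat → SW at lon -80°, lat -70°.
Square 7, 2: +7·2° lon, +2·1° lat → SW at lon -66°, lat -68°.
Subsquare g=6, r=17: +6·0.0833333° lon, +17·0.0416667° lat → SW at lon -65.5°, lat -67.2917°.
Cell spans 0.0833333° lon × 0.0416667° lat.
south -67.2917, north -67.2500.

-67.2917, -67.2500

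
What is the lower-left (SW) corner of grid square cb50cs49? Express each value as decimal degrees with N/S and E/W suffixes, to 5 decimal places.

79.21250° S, 129.80000° W

Field C=2, B=1: +2·20° lon, +1·10° lat → SW at lon -140°, lat -80°.
Square 5, 0: +5·2° lon, +0·1° lat → SW at lon -130°, lat -80°.
Subsquare c=2, s=18: +2·0.0833333° lon, +18·0.0416667° lat → SW at lon -129.833°, lat -79.25°.
Extended square 4, 9: +4·0.00833333° lon, +9·0.00416667° lat → SW at lon -129.8°, lat -79.2125°.
latitude 79.21250° S, longitude 129.80000° W.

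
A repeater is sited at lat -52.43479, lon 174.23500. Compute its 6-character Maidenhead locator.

Shift to the Maidenhead origin (180°W, 90°S): lon 354.2350, lat 37.5652.
Field: lon ⌊354.2350/20⌋ = 17 → R; lat ⌊37.5652/10⌋ = 3 → D.
Square: lon ⌊14.2350/2⌋ = 7; lat ⌊7.5652/1⌋ = 7.
Subsquare: lon ⌊0.2350/0.0833333⌋ = 2 → c; lat ⌊0.5652/0.0416667⌋ = 13 → n.

RD77cn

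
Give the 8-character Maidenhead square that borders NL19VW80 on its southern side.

NL19vv89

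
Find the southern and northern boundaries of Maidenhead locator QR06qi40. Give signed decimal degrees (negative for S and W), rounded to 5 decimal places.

86.33333, 86.33750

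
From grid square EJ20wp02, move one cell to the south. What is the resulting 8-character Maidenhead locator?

EJ20wp01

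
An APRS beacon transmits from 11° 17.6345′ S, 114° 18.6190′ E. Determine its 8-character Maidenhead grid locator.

Add 180° to longitude and 90° to latitude: 294.31032, 78.70609.
Field (20°×10°, letters A–R): 294.31032/20 → 14 → O, 78.70609/10 → 7 → H; chars OH.
Square (2°×1°, digits 0–9): 14.31032/2 → 7, 8.70609/1 → 8; chars 78.
Subsquare (5′×2.5′, letters a–x): 0.31032/0.0833333 → 3 → d, 0.70609/0.0416667 → 16 → q; chars dq.
Extended square (30″×15″, digits 0–9): 0.06032/0.00833333 → 7, 0.03942/0.00416667 → 9; chars 79.

OH78dq79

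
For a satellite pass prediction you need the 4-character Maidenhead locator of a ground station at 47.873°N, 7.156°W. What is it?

IN67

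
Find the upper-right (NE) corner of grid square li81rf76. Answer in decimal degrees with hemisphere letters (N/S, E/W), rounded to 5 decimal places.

Field L=11, I=8: +11·20° lon, +8·10° lat → SW at lon 40°, lat -10°.
Square 8, 1: +8·2° lon, +1·1° lat → SW at lon 56°, lat -9°.
Subsquare r=17, f=5: +17·0.0833333° lon, +5·0.0416667° lat → SW at lon 57.4167°, lat -8.79167°.
Extended square 7, 6: +7·0.00833333° lon, +6·0.00416667° lat → SW at lon 57.475°, lat -8.76667°.
Cell spans 0.00833333° lon × 0.00416667° lat. NE corner is SW corner plus one full cell.
latitude 8.76250° S, longitude 57.48333° E.

8.76250° S, 57.48333° E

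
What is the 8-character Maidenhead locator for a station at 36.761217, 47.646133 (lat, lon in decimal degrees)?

LM36ts72

Add 180° to longitude and 90° to latitude: 227.64613, 126.76122.
Field: lon ⌊227.64613/20⌋ = 11 → L; lat ⌊126.76122/10⌋ = 12 → M.
Square: lon ⌊7.64613/2⌋ = 3; lat ⌊6.76122/1⌋ = 6.
Subsquare: lon ⌊1.64613/0.0833333⌋ = 19 → t; lat ⌊0.76122/0.0416667⌋ = 18 → s.
Extended square: lon ⌊0.06280/0.00833333⌋ = 7; lat ⌊0.01122/0.00416667⌋ = 2.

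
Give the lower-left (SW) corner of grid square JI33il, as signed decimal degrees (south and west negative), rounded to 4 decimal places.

-6.5417, 6.6667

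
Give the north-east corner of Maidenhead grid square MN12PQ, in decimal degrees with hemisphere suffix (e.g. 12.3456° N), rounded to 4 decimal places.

42.7083° N, 63.3333° E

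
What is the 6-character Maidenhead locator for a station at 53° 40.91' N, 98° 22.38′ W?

EO03tq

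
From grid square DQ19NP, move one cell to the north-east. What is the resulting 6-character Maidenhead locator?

DQ19oq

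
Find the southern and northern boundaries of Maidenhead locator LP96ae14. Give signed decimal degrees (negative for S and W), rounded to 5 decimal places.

66.18333, 66.18750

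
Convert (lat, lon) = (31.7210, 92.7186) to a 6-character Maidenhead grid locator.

Add 180° to longitude and 90° to latitude: 272.7186, 121.7210.
Field (20°×10°, letters A–R): lon ⌊272.7186/20⌋ = 13 → N; lat ⌊121.7210/10⌋ = 12 → M.
Square (2°×1°, digits 0–9): lon ⌊12.7186/2⌋ = 6; lat ⌊1.7210/1⌋ = 1.
Subsquare (5′×2.5′, letters a–x): lon ⌊0.7186/0.0833333⌋ = 8 → i; lat ⌊0.7210/0.0416667⌋ = 17 → r.

NM61ir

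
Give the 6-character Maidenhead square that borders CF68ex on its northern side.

CF69ea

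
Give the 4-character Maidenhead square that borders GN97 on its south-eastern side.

HN06

Longitude square 9; +1 → 10, wraps to 0, carry into field.
Longitude field G = 6; +1 → 7 = H.
Latitude square 7; −1 → 6.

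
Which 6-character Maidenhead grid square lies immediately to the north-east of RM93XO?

AM03ap

Longitude subsquare x = 23; +1 → 24, wraps to 0 = a, carry into square.
Longitude square 9; +1 → 10, wraps to 0, carry into field.
Longitude field R = 17; +1 → 18, wraps to 0 = A, wrapping around the antimeridian.
Latitude subsquare o = 14; +1 → 15 = p.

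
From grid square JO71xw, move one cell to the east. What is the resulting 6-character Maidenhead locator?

JO81aw

Longitude subsquare x = 23; +1 → 24, wraps to 0 = a, carry into square.
Longitude square 7; +1 → 8.
The latitude characters are unchanged.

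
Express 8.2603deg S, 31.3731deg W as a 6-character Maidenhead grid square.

HI41hr

Offset from 180°W / 90°S: lon 148.6269°, lat 81.7397°.
Field (20°×10°, letters A–R): lon ⌊148.6269/20⌋ = 7 → H; lat ⌊81.7397/10⌋ = 8 → I.
Square (2°×1°, digits 0–9): lon ⌊8.6269/2⌋ = 4; lat ⌊1.7397/1⌋ = 1.
Subsquare (5′×2.5′, letters a–x): lon ⌊0.6269/0.0833333⌋ = 7 → h; lat ⌊0.7397/0.0416667⌋ = 17 → r.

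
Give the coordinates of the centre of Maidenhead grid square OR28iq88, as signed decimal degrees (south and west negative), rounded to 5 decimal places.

Field O=14, R=17: +14·20° lon, +17·10° lat → SW at lon 100°, lat 80°.
Square 2, 8: +2·2° lon, +8·1° lat → SW at lon 104°, lat 88°.
Subsquare i=8, q=16: +8·0.0833333° lon, +16·0.0416667° lat → SW at lon 104.667°, lat 88.6667°.
Extended square 8, 8: +8·0.00833333° lon, +8·0.00416667° lat → SW at lon 104.733°, lat 88.7°.
Cell spans 0.00833333° lon × 0.00416667° lat. Centre is SW corner plus half of each.
latitude 88.70208, longitude 104.73750.

88.70208, 104.73750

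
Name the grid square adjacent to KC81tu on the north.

KC81tv

Latitude subsquare u = 20; +1 → 21 = v.
The longitude characters are unchanged.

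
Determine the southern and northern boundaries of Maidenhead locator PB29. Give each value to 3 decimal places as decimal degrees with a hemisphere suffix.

71.000° S, 70.000° S

Field P=15, B=1: +15·20° lon, +1·10° lat → SW at lon 120°, lat -80°.
Square 2, 9: +2·2° lon, +9·1° lat → SW at lon 124°, lat -71°.
Cell spans 2° lon × 1° lat.
south 71.000° S, north 70.000° S.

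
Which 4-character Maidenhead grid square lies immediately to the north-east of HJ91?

IJ02

Longitude square 9; +1 → 10, wraps to 0, carry into field.
Longitude field H = 7; +1 → 8 = I.
Latitude square 1; +1 → 2.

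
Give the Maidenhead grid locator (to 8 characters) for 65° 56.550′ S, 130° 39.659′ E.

PC54hb93

Add 180° to longitude and 90° to latitude: 310.66098, 24.05750.
Field: 310.66098/20 → 15 → P, 24.05750/10 → 2 → C; chars PC.
Square: 10.66098/2 → 5, 4.05750/1 → 4; chars 54.
Subsquare: 0.66098/0.0833333 → 7 → h, 0.05750/0.0416667 → 1 → b; chars hb.
Extended square: 0.07765/0.00833333 → 9, 0.01583/0.00416667 → 3; chars 93.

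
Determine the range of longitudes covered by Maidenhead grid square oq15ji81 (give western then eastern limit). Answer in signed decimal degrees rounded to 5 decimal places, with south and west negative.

Field O=14, Q=16: +14·20° lon, +16·10° lat → SW at lon 100°, lat 70°.
Square 1, 5: +1·2° lon, +5·1° lat → SW at lon 102°, lat 75°.
Subsquare j=9, i=8: +9·0.0833333° lon, +8·0.0416667° lat → SW at lon 102.75°, lat 75.3333°.
Extended square 8, 1: +8·0.00833333° lon, +1·0.00416667° lat → SW at lon 102.817°, lat 75.3375°.
Cell spans 0.00833333° lon × 0.00416667° lat.
west 102.81667, east 102.82500.

102.81667, 102.82500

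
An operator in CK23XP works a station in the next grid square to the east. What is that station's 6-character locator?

CK33ap

Longitude subsquare x = 23; +1 → 24, wraps to 0 = a, carry into square.
Longitude square 2; +1 → 3.
The latitude characters are unchanged.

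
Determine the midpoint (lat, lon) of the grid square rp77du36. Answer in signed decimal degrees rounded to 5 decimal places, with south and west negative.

67.86042, 174.27917

Field R=17, P=15: +17·20° lon, +15·10° lat → SW at lon 160°, lat 60°.
Square 7, 7: +7·2° lon, +7·1° lat → SW at lon 174°, lat 67°.
Subsquare d=3, u=20: +3·0.0833333° lon, +20·0.0416667° lat → SW at lon 174.25°, lat 67.8333°.
Extended square 3, 6: +3·0.00833333° lon, +6·0.00416667° lat → SW at lon 174.275°, lat 67.8583°.
Cell spans 0.00833333° lon × 0.00416667° lat. Centre is SW corner plus half of each.
latitude 67.86042, longitude 174.27917.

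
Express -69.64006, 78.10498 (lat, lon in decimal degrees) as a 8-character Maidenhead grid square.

MC90bi26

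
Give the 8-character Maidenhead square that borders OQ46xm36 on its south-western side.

OQ46xm25

Longitude extended square 3; −1 → 2.
Latitude extended square 6; −1 → 5.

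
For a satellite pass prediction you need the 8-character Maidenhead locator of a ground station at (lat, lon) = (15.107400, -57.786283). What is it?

GK15cc55

Offset from 180°W / 90°S: lon 122.21372°, lat 105.10740°.
Field: 122.21372/20 → 6 → G, 105.10740/10 → 10 → K; chars GK.
Square: 2.21372/2 → 1, 5.10740/1 → 5; chars 15.
Subsquare: 0.21372/0.0833333 → 2 → c, 0.10740/0.0416667 → 2 → c; chars cc.
Extended square: 0.04705/0.00833333 → 5, 0.02407/0.00416667 → 5; chars 55.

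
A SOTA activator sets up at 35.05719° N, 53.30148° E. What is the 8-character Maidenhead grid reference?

Add 180° to longitude and 90° to latitude: 233.30148, 125.05719.
Field: 233.30148/20 → 11 → L, 125.05719/10 → 12 → M; chars LM.
Square: 13.30148/2 → 6, 5.05719/1 → 5; chars 65.
Subsquare: 1.30148/0.0833333 → 15 → p, 0.05719/0.0416667 → 1 → b; chars pb.
Extended square: 0.05148/0.00833333 → 6, 0.01552/0.00416667 → 3; chars 63.

LM65pb63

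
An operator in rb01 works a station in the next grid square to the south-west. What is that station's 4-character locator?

QB90

Longitude square 0; −1 → -1, wraps to 9, carry into field.
Longitude field R = 17; −1 → 16 = Q.
Latitude square 1; −1 → 0.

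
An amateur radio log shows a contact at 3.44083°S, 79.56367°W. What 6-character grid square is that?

FI06fn

Add 180° to longitude and 90° to latitude: 100.4363, 86.5592.
Field: 100.4363/20 → 5 → F, 86.5592/10 → 8 → I; chars FI.
Square: 0.4363/2 → 0, 6.5592/1 → 6; chars 06.
Subsquare: 0.4363/0.0833333 → 5 → f, 0.5592/0.0416667 → 13 → n; chars fn.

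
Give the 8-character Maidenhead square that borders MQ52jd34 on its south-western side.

Longitude extended square 3; −1 → 2.
Latitude extended square 4; −1 → 3.

MQ52jd23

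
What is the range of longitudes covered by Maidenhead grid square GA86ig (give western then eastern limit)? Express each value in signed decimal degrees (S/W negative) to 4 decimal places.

Field G=6, A=0: +6·20° lon, +0·10° lat → SW at lon -60°, lat -90°.
Square 8, 6: +8·2° lon, +6·1° lat → SW at lon -44°, lat -84°.
Subsquare i=8, g=6: +8·0.0833333° lon, +6·0.0416667° lat → SW at lon -43.3333°, lat -83.75°.
Cell spans 0.0833333° lon × 0.0416667° lat.
west -43.3333, east -43.2500.

-43.3333, -43.2500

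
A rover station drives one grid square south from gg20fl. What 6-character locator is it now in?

GG20fk

Latitude subsquare l = 11; −1 → 10 = k.
The longitude characters are unchanged.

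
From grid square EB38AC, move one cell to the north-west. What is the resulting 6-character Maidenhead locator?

Longitude subsquare a = 0; −1 → -1, wraps to 23 = x, carry into square.
Longitude square 3; −1 → 2.
Latitude subsquare c = 2; +1 → 3 = d.

EB28xd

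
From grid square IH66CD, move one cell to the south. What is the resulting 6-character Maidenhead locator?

IH66cc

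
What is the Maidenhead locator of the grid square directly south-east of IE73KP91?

IE73lp00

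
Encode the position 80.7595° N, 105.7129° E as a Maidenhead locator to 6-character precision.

OR20us

Offset from 180°W / 90°S: lon 285.7129°, lat 170.7595°.
Field: 285.7129/20 → 14 → O, 170.7595/10 → 17 → R; chars OR.
Square: 5.7129/2 → 2, 0.7595/1 → 0; chars 20.
Subsquare: 1.7129/0.0833333 → 20 → u, 0.7595/0.0416667 → 18 → s; chars us.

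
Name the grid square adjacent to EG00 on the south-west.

Longitude square 0; −1 → -1, wraps to 9, carry into field.
Longitude field E = 4; −1 → 3 = D.
Latitude square 0; −1 → -1, wraps to 9, carry into field.
Latitude field G = 6; −1 → 5 = F.

DF99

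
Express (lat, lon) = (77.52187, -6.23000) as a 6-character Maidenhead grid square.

IQ67vm

Offset from 180°W / 90°S: lon 173.7700°, lat 167.5219°.
Field: lon ⌊173.7700/20⌋ = 8 → I; lat ⌊167.5219/10⌋ = 16 → Q.
Square: lon ⌊13.7700/2⌋ = 6; lat ⌊7.5219/1⌋ = 7.
Subsquare: lon ⌊1.7700/0.0833333⌋ = 21 → v; lat ⌊0.5219/0.0416667⌋ = 12 → m.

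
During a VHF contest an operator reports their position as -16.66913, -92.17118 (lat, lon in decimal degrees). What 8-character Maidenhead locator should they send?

Add 180° to longitude and 90° to latitude: 87.82882, 73.33087.
Field: lon ⌊87.82882/20⌋ = 4 → E; lat ⌊73.33087/10⌋ = 7 → H.
Square: lon ⌊7.82882/2⌋ = 3; lat ⌊3.33087/1⌋ = 3.
Subsquare: lon ⌊1.82882/0.0833333⌋ = 21 → v; lat ⌊0.33087/0.0416667⌋ = 7 → h.
Extended square: lon ⌊0.07882/0.00833333⌋ = 9; lat ⌊0.03920/0.00416667⌋ = 9.

EH33vh99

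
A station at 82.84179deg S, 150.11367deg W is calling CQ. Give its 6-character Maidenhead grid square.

Add 180° to longitude and 90° to latitude: 29.8863, 7.1582.
Field (20°×10°, letters A–R): 29.8863/20 → 1 → B, 7.1582/10 → 0 → A; chars BA.
Square (2°×1°, digits 0–9): 9.8863/2 → 4, 7.1582/1 → 7; chars 47.
Subsquare (5′×2.5′, letters a–x): 1.8863/0.0833333 → 22 → w, 0.1582/0.0416667 → 3 → d; chars wd.

BA47wd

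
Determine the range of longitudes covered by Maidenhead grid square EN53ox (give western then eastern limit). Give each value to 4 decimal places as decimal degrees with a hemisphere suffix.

88.8333° W, 88.7500° W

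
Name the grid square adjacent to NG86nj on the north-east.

NG86ok

Longitude subsquare n = 13; +1 → 14 = o.
Latitude subsquare j = 9; +1 → 10 = k.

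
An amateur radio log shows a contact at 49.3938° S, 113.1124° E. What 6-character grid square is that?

OE60no

Offset from 180°W / 90°S: lon 293.1124°, lat 40.6062°.
Field: lon ⌊293.1124/20⌋ = 14 → O; lat ⌊40.6062/10⌋ = 4 → E.
Square: lon ⌊13.1124/2⌋ = 6; lat ⌊0.6062/1⌋ = 0.
Subsquare: lon ⌊1.1124/0.0833333⌋ = 13 → n; lat ⌊0.6062/0.0416667⌋ = 14 → o.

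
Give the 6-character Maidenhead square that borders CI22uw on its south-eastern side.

Longitude subsquare u = 20; +1 → 21 = v.
Latitude subsquare w = 22; −1 → 21 = v.

CI22vv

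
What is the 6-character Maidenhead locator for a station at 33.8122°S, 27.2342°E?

Add 180° to longitude and 90° to latitude: 207.2342, 56.1878.
Field: lon ⌊207.2342/20⌋ = 10 → K; lat ⌊56.1878/10⌋ = 5 → F.
Square: lon ⌊7.2342/2⌋ = 3; lat ⌊6.1878/1⌋ = 6.
Subsquare: lon ⌊1.2342/0.0833333⌋ = 14 → o; lat ⌊0.1878/0.0416667⌋ = 4 → e.

KF36oe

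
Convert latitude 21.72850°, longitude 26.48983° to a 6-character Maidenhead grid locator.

KL31fr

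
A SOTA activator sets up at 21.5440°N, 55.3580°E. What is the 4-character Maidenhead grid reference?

LL71

Offset from 180°W / 90°S: lon 235.36°, lat 111.54°.
Field (20°×10°, letters A–R): 235.36/20 → 11 → L, 111.54/10 → 11 → L; chars LL.
Square (2°×1°, digits 0–9): 15.36/2 → 7, 1.54/1 → 1; chars 71.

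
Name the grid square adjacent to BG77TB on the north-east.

BG77uc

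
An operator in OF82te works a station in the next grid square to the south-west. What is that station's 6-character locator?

OF82sd

Longitude subsquare t = 19; −1 → 18 = s.
Latitude subsquare e = 4; −1 → 3 = d.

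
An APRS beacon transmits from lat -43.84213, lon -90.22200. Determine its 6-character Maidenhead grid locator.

Offset from 180°W / 90°S: lon 89.7780°, lat 46.1579°.
Field: 89.7780/20 → 4 → E, 46.1579/10 → 4 → E; chars EE.
Square: 9.7780/2 → 4, 6.1579/1 → 6; chars 46.
Subsquare: 1.7780/0.0833333 → 21 → v, 0.1579/0.0416667 → 3 → d; chars vd.

EE46vd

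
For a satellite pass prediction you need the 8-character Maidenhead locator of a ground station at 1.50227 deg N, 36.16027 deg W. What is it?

HJ11wm00

Add 180° to longitude and 90° to latitude: 143.83973, 91.50227.
Field: 143.83973/20 → 7 → H, 91.50227/10 → 9 → J; chars HJ.
Square: 3.83973/2 → 1, 1.50227/1 → 1; chars 11.
Subsquare: 1.83973/0.0833333 → 22 → w, 0.50227/0.0416667 → 12 → m; chars wm.
Extended square: 0.00640/0.00833333 → 0, 0.00227/0.00416667 → 0; chars 00.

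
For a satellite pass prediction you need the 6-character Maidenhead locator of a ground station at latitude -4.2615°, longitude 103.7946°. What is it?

OI15vr

Shift to the Maidenhead origin (180°W, 90°S): lon 283.7946, lat 85.7385.
Field: 283.7946/20 → 14 → O, 85.7385/10 → 8 → I; chars OI.
Square: 3.7946/2 → 1, 5.7385/1 → 5; chars 15.
Subsquare: 1.7946/0.0833333 → 21 → v, 0.7385/0.0416667 → 17 → r; chars vr.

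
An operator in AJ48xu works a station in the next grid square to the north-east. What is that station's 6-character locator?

AJ58av

Longitude subsquare x = 23; +1 → 24, wraps to 0 = a, carry into square.
Longitude square 4; +1 → 5.
Latitude subsquare u = 20; +1 → 21 = v.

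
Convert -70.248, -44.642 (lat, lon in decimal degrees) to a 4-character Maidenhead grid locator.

Add 180° to longitude and 90° to latitude: 135.36, 19.75.
Field: lon ⌊135.36/20⌋ = 6 → G; lat ⌊19.75/10⌋ = 1 → B.
Square: lon ⌊15.36/2⌋ = 7; lat ⌊9.75/1⌋ = 9.

GB79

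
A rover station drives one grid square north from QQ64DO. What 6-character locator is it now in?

QQ64dp

Latitude subsquare o = 14; +1 → 15 = p.
The longitude characters are unchanged.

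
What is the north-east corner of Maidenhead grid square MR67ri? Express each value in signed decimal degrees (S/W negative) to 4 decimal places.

87.3750, 73.5000

Field M=12, R=17: +12·20° lon, +17·10° lat → SW at lon 60°, lat 80°.
Square 6, 7: +6·2° lon, +7·1° lat → SW at lon 72°, lat 87°.
Subsquare r=17, i=8: +17·0.0833333° lon, +8·0.0416667° lat → SW at lon 73.4167°, lat 87.3333°.
Cell spans 0.0833333° lon × 0.0416667° lat. NE corner is SW corner plus one full cell.
latitude 87.3750, longitude 73.5000.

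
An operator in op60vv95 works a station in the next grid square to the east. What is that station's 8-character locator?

OP60wv05

Longitude extended square 9; +1 → 10, wraps to 0, carry into subsquare.
Longitude subsquare v = 21; +1 → 22 = w.
The latitude characters are unchanged.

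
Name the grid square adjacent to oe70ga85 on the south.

OE70ga84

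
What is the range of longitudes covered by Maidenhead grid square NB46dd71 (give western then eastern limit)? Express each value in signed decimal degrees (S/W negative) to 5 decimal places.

Field N=13, B=1: +13·20° lon, +1·10° lat → SW at lon 80°, lat -80°.
Square 4, 6: +4·2° lon, +6·1° lat → SW at lon 88°, lat -74°.
Subsquare d=3, d=3: +3·0.0833333° lon, +3·0.0416667° lat → SW at lon 88.25°, lat -73.875°.
Extended square 7, 1: +7·0.00833333° lon, +1·0.00416667° lat → SW at lon 88.3083°, lat -73.8708°.
Cell spans 0.00833333° lon × 0.00416667° lat.
west 88.30833, east 88.31667.

88.30833, 88.31667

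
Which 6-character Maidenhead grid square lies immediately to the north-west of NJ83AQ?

NJ73xr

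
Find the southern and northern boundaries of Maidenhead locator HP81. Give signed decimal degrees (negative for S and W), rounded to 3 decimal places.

61.000, 62.000

Field H=7, P=15: +7·20° lon, +15·10° lat → SW at lon -40°, lat 60°.
Square 8, 1: +8·2° lon, +1·1° lat → SW at lon -24°, lat 61°.
Cell spans 2° lon × 1° lat.
south 61.000, north 62.000.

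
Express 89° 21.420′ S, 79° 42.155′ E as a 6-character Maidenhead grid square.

MA90up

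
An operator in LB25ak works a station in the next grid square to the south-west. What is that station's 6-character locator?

Longitude subsquare a = 0; −1 → -1, wraps to 23 = x, carry into square.
Longitude square 2; −1 → 1.
Latitude subsquare k = 10; −1 → 9 = j.

LB15xj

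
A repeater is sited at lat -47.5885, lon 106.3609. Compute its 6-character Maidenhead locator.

OE32ej

Shift to the Maidenhead origin (180°W, 90°S): lon 286.3609, lat 42.4115.
Field: lon ⌊286.3609/20⌋ = 14 → O; lat ⌊42.4115/10⌋ = 4 → E.
Square: lon ⌊6.3609/2⌋ = 3; lat ⌊2.4115/1⌋ = 2.
Subsquare: lon ⌊0.3609/0.0833333⌋ = 4 → e; lat ⌊0.4115/0.0416667⌋ = 9 → j.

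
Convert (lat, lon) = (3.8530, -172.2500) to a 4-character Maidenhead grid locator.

AJ33

Add 180° to longitude and 90° to latitude: 7.75, 93.85.
Field: 7.75/20 → 0 → A, 93.85/10 → 9 → J; chars AJ.
Square: 7.75/2 → 3, 3.85/1 → 3; chars 33.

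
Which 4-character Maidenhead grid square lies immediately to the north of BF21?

BF22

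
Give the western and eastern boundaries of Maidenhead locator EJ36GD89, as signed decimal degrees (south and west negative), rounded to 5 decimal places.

Field E=4, J=9: +4·20° lon, +9·10° lat → SW at lon -100°, lat 0°.
Square 3, 6: +3·2° lon, +6·1° lat → SW at lon -94°, lat 6°.
Subsquare g=6, d=3: +6·0.0833333° lon, +3·0.0416667° lat → SW at lon -93.5°, lat 6.125°.
Extended square 8, 9: +8·0.00833333° lon, +9·0.00416667° lat → SW at lon -93.4333°, lat 6.1625°.
Cell spans 0.00833333° lon × 0.00416667° lat.
west -93.43333, east -93.42500.

-93.43333, -93.42500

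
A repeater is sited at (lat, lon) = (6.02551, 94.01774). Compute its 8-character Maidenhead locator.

NJ76aa26

Offset from 180°W / 90°S: lon 274.01774°, lat 96.02551°.
Field (20°×10°, letters A–R): 274.01774/20 → 13 → N, 96.02551/10 → 9 → J; chars NJ.
Square (2°×1°, digits 0–9): 14.01774/2 → 7, 6.02551/1 → 6; chars 76.
Subsquare (5′×2.5′, letters a–x): 0.01774/0.0833333 → 0 → a, 0.02551/0.0416667 → 0 → a; chars aa.
Extended square (30″×15″, digits 0–9): 0.01774/0.00833333 → 2, 0.02551/0.00416667 → 6; chars 26.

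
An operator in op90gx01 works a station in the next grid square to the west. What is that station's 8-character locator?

OP90fx91

Longitude extended square 0; −1 → -1, wraps to 9, carry into subsquare.
Longitude subsquare g = 6; −1 → 5 = f.
The latitude characters are unchanged.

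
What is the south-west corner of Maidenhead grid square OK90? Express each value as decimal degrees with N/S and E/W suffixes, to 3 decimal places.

10.000° N, 118.000° E

Field O=14, K=10: +14·20° lon, +10·10° lat → SW at lon 100°, lat 10°.
Square 9, 0: +9·2° lon, +0·1° lat → SW at lon 118°, lat 10°.
latitude 10.000° N, longitude 118.000° E.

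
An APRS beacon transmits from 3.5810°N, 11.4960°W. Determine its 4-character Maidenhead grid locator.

Add 180° to longitude and 90° to latitude: 168.50, 93.58.
Field (20°×10°, letters A–R): 168.50/20 → 8 → I, 93.58/10 → 9 → J; chars IJ.
Square (2°×1°, digits 0–9): 8.50/2 → 4, 3.58/1 → 3; chars 43.

IJ43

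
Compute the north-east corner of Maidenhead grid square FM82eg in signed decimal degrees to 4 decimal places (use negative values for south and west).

Field F=5, M=12: +5·20° lon, +12·10° lat → SW at lon -80°, lat 30°.
Square 8, 2: +8·2° lon, +2·1° lat → SW at lon -64°, lat 32°.
Subsquare e=4, g=6: +4·0.0833333° lon, +6·0.0416667° lat → SW at lon -63.6667°, lat 32.25°.
Cell spans 0.0833333° lon × 0.0416667° lat. NE corner is SW corner plus one full cell.
latitude 32.2917, longitude -63.5833.

32.2917, -63.5833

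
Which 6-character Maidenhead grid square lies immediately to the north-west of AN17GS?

AN17ft

Longitude subsquare g = 6; −1 → 5 = f.
Latitude subsquare s = 18; +1 → 19 = t.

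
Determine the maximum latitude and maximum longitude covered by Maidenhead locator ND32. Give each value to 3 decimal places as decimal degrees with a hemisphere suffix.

57.000° S, 88.000° E

Field N=13, D=3: +13·20° lon, +3·10° lat → SW at lon 80°, lat -60°.
Square 3, 2: +3·2° lon, +2·1° lat → SW at lon 86°, lat -58°.
Cell spans 2° lon × 1° lat. NE corner is SW corner plus one full cell.
latitude 57.000° S, longitude 88.000° E.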